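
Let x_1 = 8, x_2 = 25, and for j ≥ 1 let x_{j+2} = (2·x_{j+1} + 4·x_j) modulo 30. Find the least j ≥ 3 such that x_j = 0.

Listing terms: x_1 = 8,  x_2 = 25,  x_3 = 22,  x_4 = 24,  x_5 = 16,  x_6 = 8,  x_7 = 20,  x_8 = 12,  x_9 = 14,  x_{10} = 16,  x_{11} = 28,  x_{12} = 0,  x_{13} = 22,  x_{14} = 14,  x_{15} = 26,  x_{16} = 18,  x_{17} = 20,  x_{18} = 22,  x_{19} = 4,  x_{20} = 6,  x_{21} = 28,  x_{22} = 20,  x_{23} = 2,  x_{24} = 24,  x_{25} = 26,  x_{26} = 28,  x_{27} = 10,  x_{28} = 12,  x_{29} = 4,  x_{30} = 26,  x_{31} = 8,  x_{32} = 0,  x_{33} = 2,  x_{34} = 4,  x_{35} = 16,  x_{36} = 18,  x_{37} = 10,  x_{38} = 2,  x_{39} = 14,  x_{40} = 6,  x_{41} = 8,  x_{42} = 10,  x_{43} = 22,  x_{44} = 24.
Since (x_{43}, x_{44}) = (x_3, x_4) = (22, 24) (two consecutive terms determine the rest), the sequence is eventually periodic: after a pre-period of length 2 it cycles with period 40.
The value 0 first appears (with j ≥ 3) at x_{12}.

12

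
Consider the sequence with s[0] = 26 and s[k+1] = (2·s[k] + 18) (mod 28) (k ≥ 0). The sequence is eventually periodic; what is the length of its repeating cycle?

We have s[0] = 26, s[1] = 14, s[2] = 18, s[3] = 26.
Since s[3] = s[0] = 26, the sequence is periodic with period 3.

3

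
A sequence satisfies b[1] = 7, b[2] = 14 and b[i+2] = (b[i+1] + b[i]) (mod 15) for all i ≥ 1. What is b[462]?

4

b[1] = 7, b[2] = 14, b[3] = 6, b[4] = 5, b[5] = 11, b[6] = 1, b[7] = 12, b[8] = 13, b[9] = 10, b[10] = 8, b[11] = 3, b[12] = 11, b[13] = 14, b[14] = 10, b[15] = 9, b[16] = 4, b[17] = 13, b[18] = 2, b[19] = 0, b[20] = 2, b[21] = 2, b[22] = 4, b[23] = 6, b[24] = 10, b[25] = 1, b[26] = 11, b[27] = 12, b[28] = 8, b[29] = 5, b[30] = 13, b[31] = 3, b[32] = 1, b[33] = 4, b[34] = 5, b[35] = 9, b[36] = 14, b[37] = 8, b[38] = 7, b[39] = 0, b[40] = 7, b[41] = 7, b[42] = 14.
Since (b[41], b[42]) = (b[1], b[2]) = (7, 14) (two consecutive terms determine the rest), the sequence is periodic with period 40.
So b[462] = b[1 + ((462-1) mod 40)] = b[22] = 4.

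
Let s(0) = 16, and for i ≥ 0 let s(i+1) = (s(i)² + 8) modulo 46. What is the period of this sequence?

We have s(0) = 16, s(1) = 34, s(2) = 14, s(3) = 20, s(4) = 40, s(5) = 44, s(6) = 12, s(7) = 14.
Since s(7) = s(2) = 14, the sequence is eventually periodic: after a pre-period of length 2 it cycles with period 5.

5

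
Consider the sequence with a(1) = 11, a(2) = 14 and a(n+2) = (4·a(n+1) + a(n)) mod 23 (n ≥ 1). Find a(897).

11

We have a(1) = 11; a(2) = 14; a(3) = 21; a(4) = 6; a(5) = 22; a(6) = 2; a(7) = 7; a(8) = 7; a(9) = 12; a(10) = 9; a(11) = 2; a(12) = 17; a(13) = 1; a(14) = 21; a(15) = 16; a(16) = 16; a(17) = 11; a(18) = 14.
The sequence repeats with period 16.
(897 - 1) mod 16 = 0, so a(897) = a(1) = 11.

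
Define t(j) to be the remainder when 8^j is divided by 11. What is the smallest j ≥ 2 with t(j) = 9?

t(1) = 8, t(2) = 9, t(3) = 6, t(4) = 4, t(5) = 10, t(6) = 3, t(7) = 2, t(8) = 5, t(9) = 7, t(10) = 1, t(11) = 8.
The sequence repeats with period 10.
The value 9 first appears (with j ≥ 2) at t(2).

2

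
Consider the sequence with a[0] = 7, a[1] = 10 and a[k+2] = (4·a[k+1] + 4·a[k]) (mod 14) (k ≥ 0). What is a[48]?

0

a[0] = 7, a[1] = 10, a[2] = 12, a[3] = 4, a[4] = 8, a[5] = 6, a[6] = 0, a[7] = 10, a[8] = 12.
Since (a[7], a[8]) = (a[1], a[2]) = (10, 12) (two consecutive terms determine the rest), the sequence is eventually periodic: after a pre-period of length 1 it cycles with period 6.
For k ≥ 1, a[k] depends only on (k - 1) mod 6. (48 - 1) mod 6 = 5, so a[48] = a[6] = 0.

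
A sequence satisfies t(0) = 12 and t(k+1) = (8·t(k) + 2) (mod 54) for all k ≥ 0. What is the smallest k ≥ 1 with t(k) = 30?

Computing terms: t(0) = 12; t(1) = 44; t(2) = 30; t(3) = 26; t(4) = 48; t(5) = 8; t(6) = 12.
The sequence repeats with period 6.
The value 30 first appears (with k ≥ 1) at t(2).

2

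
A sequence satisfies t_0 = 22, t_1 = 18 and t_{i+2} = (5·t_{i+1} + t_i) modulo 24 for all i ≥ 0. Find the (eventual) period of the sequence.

We have t_0 = 22, t_1 = 18, t_2 = 16, t_3 = 2, t_4 = 2, t_5 = 12, t_6 = 14, t_7 = 10, t_8 = 16, t_9 = 18, t_{10} = 10, t_{11} = 20, t_{12} = 14, t_{13} = 18, t_{14} = 8, t_{15} = 10, t_{16} = 10, t_{17} = 12, t_{18} = 22, t_{19} = 2, t_{20} = 8, t_{21} = 18, t_{22} = 2, t_{23} = 4, t_{24} = 22, t_{25} = 18.
The sequence repeats with period 24.

24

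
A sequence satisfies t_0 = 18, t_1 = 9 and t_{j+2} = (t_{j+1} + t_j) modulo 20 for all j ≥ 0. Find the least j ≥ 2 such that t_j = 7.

2

Computing terms: t_0 = 18,  t_1 = 9,  t_2 = 7,  t_3 = 16,  t_4 = 3,  t_5 = 19,  t_6 = 2,  t_7 = 1,  t_8 = 3,  t_9 = 4,  t_{10} = 7,  t_{11} = 11,  t_{12} = 18,  t_{13} = 9.
Since (t_{12}, t_{13}) = (t_0, t_1) = (18, 9) (two consecutive terms determine the rest), the sequence is periodic with period 12.
The value 7 first appears (with j ≥ 2) at t_2.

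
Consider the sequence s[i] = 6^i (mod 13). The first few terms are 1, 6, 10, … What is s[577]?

We have s[0] = 1, s[1] = 6, s[2] = 10, s[3] = 8, s[4] = 9, s[5] = 2, s[6] = 12, s[7] = 7, s[8] = 3, s[9] = 5, s[10] = 4, s[11] = 11, s[12] = 1.
The sequence repeats with period 12.
(577 - 0) mod 12 = 1, so s[577] = s[1] = 6.

6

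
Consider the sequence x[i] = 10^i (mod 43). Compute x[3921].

16

Listing terms: x[1] = 10, x[2] = 14, x[3] = 11, x[4] = 24, x[5] = 25, x[6] = 35, x[7] = 6, x[8] = 17, x[9] = 41, x[10] = 23, x[11] = 15, x[12] = 21, x[13] = 38, x[14] = 36, x[15] = 16, x[16] = 31, x[17] = 9, x[18] = 4, x[19] = 40, x[20] = 13, x[21] = 1, x[22] = 10.
The sequence repeats with period 21.
(3921 - 1) mod 21 = 14, so x[3921] = x[15] = 16.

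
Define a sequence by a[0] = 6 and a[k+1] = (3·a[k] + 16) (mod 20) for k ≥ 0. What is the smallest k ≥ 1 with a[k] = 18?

2

Listing terms: a[0] = 6; a[1] = 14; a[2] = 18; a[3] = 10; a[4] = 6.
The sequence repeats with period 4.
The value 18 first appears (with k ≥ 1) at a[2].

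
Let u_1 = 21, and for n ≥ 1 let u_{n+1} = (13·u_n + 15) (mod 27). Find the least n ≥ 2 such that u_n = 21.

10

We have u_1 = 21, u_2 = 18, u_3 = 6, u_4 = 12, u_5 = 9, u_6 = 24, u_7 = 3, u_8 = 0, u_9 = 15, u_{10} = 21.
The sequence repeats with period 9.
The value 21 next appears (with n ≥ 2) at u_{10}.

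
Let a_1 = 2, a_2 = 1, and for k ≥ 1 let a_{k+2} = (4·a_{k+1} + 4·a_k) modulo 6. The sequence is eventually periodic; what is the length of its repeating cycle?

8

We have a_1 = 2; a_2 = 1; a_3 = 0; a_4 = 4; a_5 = 4; a_6 = 2; a_7 = 0; a_8 = 2; a_9 = 2; a_{10} = 4; a_{11} = 0; a_{12} = 4.
Since (a_{11}, a_{12}) = (a_3, a_4) = (0, 4) (two consecutive terms determine the rest), the sequence is eventually periodic: after a pre-period of length 2 it cycles with period 8.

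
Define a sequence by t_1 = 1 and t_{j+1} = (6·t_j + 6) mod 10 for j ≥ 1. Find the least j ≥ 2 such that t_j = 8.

Listing terms: t_1 = 1; t_2 = 2; t_3 = 8; t_4 = 4; t_5 = 0; t_6 = 6; t_7 = 2.
Since t_7 = t_2 = 2, the sequence is eventually periodic: after a pre-period of length 1 it cycles with period 5.
The value 8 first appears (with j ≥ 2) at t_3.

3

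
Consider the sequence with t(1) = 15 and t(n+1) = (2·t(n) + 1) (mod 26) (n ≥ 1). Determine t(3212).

We have t(1) = 15, t(2) = 5, t(3) = 11, t(4) = 23, t(5) = 21, t(6) = 17, t(7) = 9, t(8) = 19, t(9) = 13, t(10) = 1, t(11) = 3, t(12) = 7, t(13) = 15.
The sequence repeats with period 12.
So t(3212) = t(1 + ((3212-1) mod 12)) = t(8) = 19.

19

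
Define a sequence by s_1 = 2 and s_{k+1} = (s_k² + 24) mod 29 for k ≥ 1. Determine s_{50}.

24

Computing terms: s_1 = 2,  s_2 = 28,  s_3 = 25,  s_4 = 11,  s_5 = 0,  s_6 = 24,  s_7 = 20,  s_8 = 18,  s_9 = 0.
Since s_9 = s_5 = 0, the sequence is eventually periodic: after a pre-period of length 4 it cycles with period 4.
For k ≥ 5, s_k depends only on (k - 5) mod 4. (50 - 5) mod 4 = 1, so s_{50} = s_6 = 24.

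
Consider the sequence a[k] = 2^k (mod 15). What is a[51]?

Computing terms: a[1] = 2; a[2] = 4; a[3] = 8; a[4] = 1; a[5] = 2.
Since a[5] = a[1] = 2, the sequence is periodic with period 4.
(51 - 1) mod 4 = 2, so a[51] = a[3] = 8.

8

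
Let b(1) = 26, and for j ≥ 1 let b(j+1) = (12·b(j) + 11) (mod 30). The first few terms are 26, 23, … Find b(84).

5

Computing terms: b(1) = 26,  b(2) = 23,  b(3) = 17,  b(4) = 5,  b(5) = 11,  b(6) = 23.
Since b(6) = b(2) = 23, the sequence is eventually periodic: after a pre-period of length 1 it cycles with period 4.
For j ≥ 2, b(j) depends only on (j - 2) mod 4. (84 - 2) mod 4 = 2, so b(84) = b(4) = 5.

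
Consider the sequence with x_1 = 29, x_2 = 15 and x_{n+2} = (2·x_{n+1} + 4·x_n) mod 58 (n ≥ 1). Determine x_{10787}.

We have x_1 = 29; x_2 = 15; x_3 = 30; x_4 = 4; x_5 = 12; x_6 = 40; x_7 = 12; x_8 = 10; x_9 = 10; x_{10} = 2; x_{11} = 44; x_{12} = 38; x_{13} = 20; x_{14} = 18; x_{15} = 0; x_{16} = 14; x_{17} = 28; x_{18} = 54; x_{19} = 46; x_{20} = 18; x_{21} = 46; x_{22} = 48; x_{23} = 48; x_{24} = 56; x_{25} = 14; x_{26} = 20; x_{27} = 38; x_{28} = 40; x_{29} = 0; x_{30} = 44; x_{31} = 30; x_{32} = 4.
Since (x_{31}, x_{32}) = (x_3, x_4) = (30, 4) (two consecutive terms determine the rest), the sequence is eventually periodic: after a pre-period of length 2 it cycles with period 28.
For n ≥ 3, x_n depends only on (n - 3) mod 28. (10787 - 3) mod 28 = 4, so x_{10787} = x_7 = 12.

12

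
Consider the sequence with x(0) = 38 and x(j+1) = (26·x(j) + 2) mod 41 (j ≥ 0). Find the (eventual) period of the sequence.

40

Listing terms: x(0) = 38; x(1) = 6; x(2) = 35; x(3) = 10; x(4) = 16; x(5) = 8; x(6) = 5; x(7) = 9; x(8) = 31; x(9) = 29; x(10) = 18; x(11) = 19; x(12) = 4; x(13) = 24; x(14) = 11; x(15) = 1; x(16) = 28; x(17) = 33; x(18) = 40; x(19) = 17; x(20) = 34; x(21) = 25; x(22) = 37; x(23) = 21; x(24) = 15; x(25) = 23; x(26) = 26; x(27) = 22; x(28) = 0; x(29) = 2; x(30) = 13; x(31) = 12; x(32) = 27; x(33) = 7; x(34) = 20; x(35) = 30; x(36) = 3; x(37) = 39; x(38) = 32; x(39) = 14; x(40) = 38.
The sequence repeats with period 40.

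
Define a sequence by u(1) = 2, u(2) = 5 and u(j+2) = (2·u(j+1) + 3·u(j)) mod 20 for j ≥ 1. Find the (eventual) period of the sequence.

Computing terms: u(1) = 2, u(2) = 5, u(3) = 16, u(4) = 7, u(5) = 2, u(6) = 5.
Since (u(5), u(6)) = (u(1), u(2)) = (2, 5) (two consecutive terms determine the rest), the sequence is periodic with period 4.

4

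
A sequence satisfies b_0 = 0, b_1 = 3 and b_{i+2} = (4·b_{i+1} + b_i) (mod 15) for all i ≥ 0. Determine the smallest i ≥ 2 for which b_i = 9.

7

We have b_0 = 0, b_1 = 3, b_2 = 12, b_3 = 6, b_4 = 6, b_5 = 0, b_6 = 6, b_7 = 9, b_8 = 12, b_9 = 12, b_{10} = 0, b_{11} = 12, b_{12} = 3, b_{13} = 9, b_{14} = 9, b_{15} = 0, b_{16} = 9, b_{17} = 6, b_{18} = 3, b_{19} = 3, b_{20} = 0, b_{21} = 3.
The sequence repeats with period 20.
The value 9 first appears (with i ≥ 2) at b_7.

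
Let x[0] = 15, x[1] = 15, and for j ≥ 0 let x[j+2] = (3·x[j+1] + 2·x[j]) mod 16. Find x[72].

3

Listing terms: x[0] = 15; x[1] = 15; x[2] = 11; x[3] = 15; x[4] = 3; x[5] = 7; x[6] = 11; x[7] = 15.
Since (x[6], x[7]) = (x[2], x[3]) = (11, 15) (two consecutive terms determine the rest), the sequence is eventually periodic: after a pre-period of length 2 it cycles with period 4.
For j ≥ 2, x[j] depends only on (j - 2) mod 4. (72 - 2) mod 4 = 2, so x[72] = x[4] = 3.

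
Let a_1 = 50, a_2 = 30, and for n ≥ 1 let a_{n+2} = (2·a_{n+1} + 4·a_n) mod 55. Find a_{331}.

Computing terms: a_1 = 50; a_2 = 30; a_3 = 40; a_4 = 35; a_5 = 10; a_6 = 50; a_7 = 30.
Since (a_6, a_7) = (a_1, a_2) = (50, 30) (two consecutive terms determine the rest), the sequence is periodic with period 5.
(331 - 1) mod 5 = 0, so a_{331} = a_1 = 50.

50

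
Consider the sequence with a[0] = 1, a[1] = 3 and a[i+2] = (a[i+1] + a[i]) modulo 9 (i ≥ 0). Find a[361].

3

Listing terms: a[0] = 1; a[1] = 3; a[2] = 4; a[3] = 7; a[4] = 2; a[5] = 0; a[6] = 2; a[7] = 2; a[8] = 4; a[9] = 6; a[10] = 1; a[11] = 7; a[12] = 8; a[13] = 6; a[14] = 5; a[15] = 2; a[16] = 7; a[17] = 0; a[18] = 7; a[19] = 7; a[20] = 5; a[21] = 3; a[22] = 8; a[23] = 2; a[24] = 1; a[25] = 3.
Since (a[24], a[25]) = (a[0], a[1]) = (1, 3) (two consecutive terms determine the rest), the sequence is periodic with period 24.
So a[361] = a[0 + ((361-0) mod 24)] = a[1] = 3.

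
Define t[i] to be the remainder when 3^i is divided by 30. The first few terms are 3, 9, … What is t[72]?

21

Listing terms: t[1] = 3; t[2] = 9; t[3] = 27; t[4] = 21; t[5] = 3.
Since t[5] = t[1] = 3, the sequence is periodic with period 4.
So t[72] = t[1 + ((72-1) mod 4)] = t[4] = 21.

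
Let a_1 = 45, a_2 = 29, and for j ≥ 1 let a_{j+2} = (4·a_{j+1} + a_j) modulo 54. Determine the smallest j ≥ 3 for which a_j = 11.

a_1 = 45; a_2 = 29; a_3 = 53; a_4 = 25; a_5 = 45; a_6 = 43; a_7 = 1; a_8 = 47; a_9 = 27; a_{10} = 47; a_{11} = 53; a_{12} = 43; a_{13} = 9; a_{14} = 25; a_{15} = 1; a_{16} = 29; a_{17} = 9; a_{18} = 11; a_{19} = 53; a_{20} = 7; a_{21} = 27; a_{22} = 7; a_{23} = 1; a_{24} = 11; a_{25} = 45; a_{26} = 29.
The sequence repeats with period 24.
The value 11 first appears (with j ≥ 3) at a_{18}.

18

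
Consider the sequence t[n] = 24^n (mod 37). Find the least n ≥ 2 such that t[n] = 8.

15

We have t[1] = 24,  t[2] = 21,  t[3] = 23,  t[4] = 34,  t[5] = 2,  t[6] = 11,  t[7] = 5,  t[8] = 9,  t[9] = 31,  t[10] = 4,  t[11] = 22,  t[12] = 10,  t[13] = 18,  t[14] = 25,  t[15] = 8,  t[16] = 7,  t[17] = 20,  t[18] = 36,  t[19] = 13,  t[20] = 16,  t[21] = 14,  t[22] = 3,  t[23] = 35,  t[24] = 26,  t[25] = 32,  t[26] = 28,  t[27] = 6,  t[28] = 33,  t[29] = 15,  t[30] = 27,  t[31] = 19,  t[32] = 12,  t[33] = 29,  t[34] = 30,  t[35] = 17,  t[36] = 1,  t[37] = 24.
Since t[37] = t[1] = 24, the sequence is periodic with period 36.
The value 8 first appears (with n ≥ 2) at t[15].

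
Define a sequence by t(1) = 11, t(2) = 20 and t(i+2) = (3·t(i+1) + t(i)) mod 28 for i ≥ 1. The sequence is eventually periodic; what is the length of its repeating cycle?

t(1) = 11; t(2) = 20; t(3) = 15; t(4) = 9; t(5) = 14; t(6) = 23; t(7) = 27; t(8) = 20; t(9) = 3; t(10) = 1; t(11) = 6; t(12) = 19; t(13) = 7; t(14) = 12; t(15) = 15; t(16) = 1; t(17) = 18; t(18) = 27; t(19) = 15; t(20) = 16; t(21) = 7; t(22) = 9; t(23) = 6; t(24) = 27; t(25) = 3; t(26) = 8; t(27) = 27; t(28) = 5; t(29) = 14; t(30) = 19; t(31) = 15; t(32) = 8; t(33) = 11; t(34) = 13; t(35) = 22; t(36) = 23; t(37) = 7; t(38) = 16; t(39) = 27; t(40) = 13; t(41) = 10; t(42) = 15; t(43) = 27; t(44) = 12; t(45) = 7; t(46) = 5; t(47) = 22; t(48) = 15; t(49) = 11; t(50) = 20.
Since (t(49), t(50)) = (t(1), t(2)) = (11, 20) (two consecutive terms determine the rest), the sequence is periodic with period 48.

48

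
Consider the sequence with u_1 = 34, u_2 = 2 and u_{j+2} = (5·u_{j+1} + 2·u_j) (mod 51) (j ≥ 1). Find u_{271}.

40

We have u_1 = 34,  u_2 = 2,  u_3 = 27,  u_4 = 37,  u_5 = 35,  u_6 = 45,  u_7 = 40,  u_8 = 35,  u_9 = 0,  u_{10} = 19,  u_{11} = 44,  u_{12} = 3,  u_{13} = 1,  u_{14} = 11,  u_{15} = 6,  u_{16} = 1,  u_{17} = 17,  u_{18} = 36,  u_{19} = 10,  u_{20} = 20,  u_{21} = 18,  u_{22} = 28,  u_{23} = 23,  u_{24} = 18,  u_{25} = 34,  u_{26} = 2.
The sequence repeats with period 24.
So u_{271} = u_{1 + ((271-1) mod 24)} = u_7 = 40.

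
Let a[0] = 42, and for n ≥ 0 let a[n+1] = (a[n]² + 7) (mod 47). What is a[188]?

Listing terms: a[0] = 42; a[1] = 32; a[2] = 44; a[3] = 16; a[4] = 28; a[5] = 39; a[6] = 24; a[7] = 19; a[8] = 39.
Since a[8] = a[5] = 39, the sequence is eventually periodic: after a pre-period of length 5 it cycles with period 3.
For n ≥ 5, a[n] depends only on (n - 5) mod 3. (188 - 5) mod 3 = 0, so a[188] = a[5] = 39.

39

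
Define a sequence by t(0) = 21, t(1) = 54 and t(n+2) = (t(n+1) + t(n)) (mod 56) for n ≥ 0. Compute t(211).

Listing terms: t(0) = 21; t(1) = 54; t(2) = 19; t(3) = 17; t(4) = 36; t(5) = 53; t(6) = 33; t(7) = 30; t(8) = 7; t(9) = 37; t(10) = 44; t(11) = 25; t(12) = 13; t(13) = 38; t(14) = 51; t(15) = 33; t(16) = 28; t(17) = 5; t(18) = 33; t(19) = 38; t(20) = 15; t(21) = 53; t(22) = 12; t(23) = 9; t(24) = 21; t(25) = 30; t(26) = 51; t(27) = 25; t(28) = 20; t(29) = 45; t(30) = 9; t(31) = 54; t(32) = 7; t(33) = 5; t(34) = 12; t(35) = 17; t(36) = 29; t(37) = 46; t(38) = 19; t(39) = 9; t(40) = 28; t(41) = 37; t(42) = 9; t(43) = 46; t(44) = 55; t(45) = 45; t(46) = 44; t(47) = 33; t(48) = 21; t(49) = 54.
The sequence repeats with period 48.
So t(211) = t(0 + ((211-0) mod 48)) = t(19) = 38.

38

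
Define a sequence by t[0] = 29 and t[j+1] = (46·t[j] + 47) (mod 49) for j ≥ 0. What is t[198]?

Listing terms: t[0] = 29; t[1] = 9; t[2] = 20; t[3] = 36; t[4] = 37; t[5] = 34; t[6] = 43; t[7] = 16; t[8] = 48; t[9] = 1; t[10] = 44; t[11] = 13; t[12] = 8; t[13] = 23; t[14] = 27; t[15] = 15; t[16] = 2; t[17] = 41; t[18] = 22; t[19] = 30; t[20] = 6; t[21] = 29.
Since t[21] = t[0] = 29, the sequence is periodic with period 21.
So t[198] = t[0 + ((198-0) mod 21)] = t[9] = 1.

1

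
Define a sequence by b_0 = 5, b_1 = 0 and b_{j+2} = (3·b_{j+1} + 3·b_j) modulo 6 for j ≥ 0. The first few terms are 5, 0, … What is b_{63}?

3

Listing terms: b_0 = 5, b_1 = 0, b_2 = 3, b_3 = 3, b_4 = 0, b_5 = 3.
Since (b_4, b_5) = (b_1, b_2) = (0, 3) (two consecutive terms determine the rest), the sequence is eventually periodic: after a pre-period of length 1 it cycles with period 3.
For j ≥ 1, b_j depends only on (j - 1) mod 3. (63 - 1) mod 3 = 2, so b_{63} = b_3 = 3.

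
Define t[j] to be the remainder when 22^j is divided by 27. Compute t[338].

7

t[1] = 22, t[2] = 25, t[3] = 10, t[4] = 4, t[5] = 7, t[6] = 19, t[7] = 13, t[8] = 16, t[9] = 1, t[10] = 22.
Since t[10] = t[1] = 22, the sequence is periodic with period 9.
So t[338] = t[1 + ((338-1) mod 9)] = t[5] = 7.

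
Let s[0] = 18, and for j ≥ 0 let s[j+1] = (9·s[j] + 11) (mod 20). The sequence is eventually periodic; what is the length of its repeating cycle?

4

s[0] = 18, s[1] = 13, s[2] = 8, s[3] = 3, s[4] = 18.
Since s[4] = s[0] = 18, the sequence is periodic with period 4.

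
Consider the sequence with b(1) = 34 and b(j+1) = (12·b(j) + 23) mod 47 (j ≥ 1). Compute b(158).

38

Computing terms: b(1) = 34,  b(2) = 8,  b(3) = 25,  b(4) = 41,  b(5) = 45,  b(6) = 46,  b(7) = 11,  b(8) = 14,  b(9) = 3,  b(10) = 12,  b(11) = 26,  b(12) = 6,  b(13) = 1,  b(14) = 35,  b(15) = 20,  b(16) = 28,  b(17) = 30,  b(18) = 7,  b(19) = 13,  b(20) = 38,  b(21) = 9,  b(22) = 37,  b(23) = 44,  b(24) = 34.
The sequence repeats with period 23.
(158 - 1) mod 23 = 19, so b(158) = b(20) = 38.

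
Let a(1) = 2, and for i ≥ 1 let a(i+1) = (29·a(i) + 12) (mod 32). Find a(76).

30

We have a(1) = 2,  a(2) = 6,  a(3) = 26,  a(4) = 30,  a(5) = 18,  a(6) = 22,  a(7) = 10,  a(8) = 14,  a(9) = 2.
Since a(9) = a(1) = 2, the sequence is periodic with period 8.
(76 - 1) mod 8 = 3, so a(76) = a(4) = 30.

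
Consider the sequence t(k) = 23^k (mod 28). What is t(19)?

23

Computing terms: t(1) = 23,  t(2) = 25,  t(3) = 15,  t(4) = 9,  t(5) = 11,  t(6) = 1,  t(7) = 23.
Since t(7) = t(1) = 23, the sequence is periodic with period 6.
(19 - 1) mod 6 = 0, so t(19) = t(1) = 23.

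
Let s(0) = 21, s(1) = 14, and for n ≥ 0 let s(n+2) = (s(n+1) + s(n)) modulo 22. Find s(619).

4

Listing terms: s(0) = 21, s(1) = 14, s(2) = 13, s(3) = 5, s(4) = 18, s(5) = 1, s(6) = 19, s(7) = 20, s(8) = 17, s(9) = 15, s(10) = 10, s(11) = 3, s(12) = 13, s(13) = 16, s(14) = 7, s(15) = 1, s(16) = 8, s(17) = 9, s(18) = 17, s(19) = 4, s(20) = 21, s(21) = 3, s(22) = 2, s(23) = 5, s(24) = 7, s(25) = 12, s(26) = 19, s(27) = 9, s(28) = 6, s(29) = 15, s(30) = 21, s(31) = 14.
Since (s(30), s(31)) = (s(0), s(1)) = (21, 14) (two consecutive terms determine the rest), the sequence is periodic with period 30.
(619 - 0) mod 30 = 19, so s(619) = s(19) = 4.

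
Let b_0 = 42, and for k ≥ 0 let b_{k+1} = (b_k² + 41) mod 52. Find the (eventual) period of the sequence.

Computing terms: b_0 = 42; b_1 = 37; b_2 = 6; b_3 = 25; b_4 = 42.
Since b_4 = b_0 = 42, the sequence is periodic with period 4.

4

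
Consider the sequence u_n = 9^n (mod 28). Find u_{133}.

9

u_1 = 9; u_2 = 25; u_3 = 1; u_4 = 9.
Since u_4 = u_1 = 9, the sequence is periodic with period 3.
So u_{133} = u_{1 + ((133-1) mod 3)} = u_1 = 9.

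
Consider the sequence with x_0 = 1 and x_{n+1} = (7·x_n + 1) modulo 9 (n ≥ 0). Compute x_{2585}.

Listing terms: x_0 = 1; x_1 = 8; x_2 = 3; x_3 = 4; x_4 = 2; x_5 = 6; x_6 = 7; x_7 = 5; x_8 = 0; x_9 = 1.
Since x_9 = x_0 = 1, the sequence is periodic with period 9.
(2585 - 0) mod 9 = 2, so x_{2585} = x_2 = 3.

3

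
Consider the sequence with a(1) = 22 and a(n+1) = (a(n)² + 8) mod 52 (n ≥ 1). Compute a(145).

48

We have a(1) = 22, a(2) = 24, a(3) = 12, a(4) = 48, a(5) = 24.
Since a(5) = a(2) = 24, the sequence is eventually periodic: after a pre-period of length 1 it cycles with period 3.
For n ≥ 2, a(n) depends only on (n - 2) mod 3. (145 - 2) mod 3 = 2, so a(145) = a(4) = 48.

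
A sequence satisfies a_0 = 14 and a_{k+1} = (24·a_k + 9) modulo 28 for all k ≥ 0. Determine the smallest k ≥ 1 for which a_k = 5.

3

a_0 = 14, a_1 = 9, a_2 = 1, a_3 = 5, a_4 = 17, a_5 = 25, a_6 = 21, a_7 = 9.
Since a_7 = a_1 = 9, the sequence is eventually periodic: after a pre-period of length 1 it cycles with period 6.
The value 5 first appears (with k ≥ 1) at a_3.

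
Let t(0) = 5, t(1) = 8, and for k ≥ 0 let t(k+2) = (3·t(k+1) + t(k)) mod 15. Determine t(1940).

11

t(0) = 5, t(1) = 8, t(2) = 14, t(3) = 5, t(4) = 14, t(5) = 2, t(6) = 5, t(7) = 2, t(8) = 11, t(9) = 5, t(10) = 11, t(11) = 8, t(12) = 5, t(13) = 8.
Since (t(12), t(13)) = (t(0), t(1)) = (5, 8) (two consecutive terms determine the rest), the sequence is periodic with period 12.
(1940 - 0) mod 12 = 8, so t(1940) = t(8) = 11.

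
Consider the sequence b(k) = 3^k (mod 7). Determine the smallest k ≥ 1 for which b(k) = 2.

2

Listing terms: b(0) = 1; b(1) = 3; b(2) = 2; b(3) = 6; b(4) = 4; b(5) = 5; b(6) = 1.
Since b(6) = b(0) = 1, the sequence is periodic with period 6.
The value 2 first appears (with k ≥ 1) at b(2).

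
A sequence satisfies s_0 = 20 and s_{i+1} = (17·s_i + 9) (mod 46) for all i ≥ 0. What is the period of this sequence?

Listing terms: s_0 = 20, s_1 = 27, s_2 = 8, s_3 = 7, s_4 = 36, s_5 = 23, s_6 = 32, s_7 = 1, s_8 = 26, s_9 = 37, s_{10} = 40, s_{11} = 45, s_{12} = 38, s_{13} = 11, s_{14} = 12, s_{15} = 29, s_{16} = 42, s_{17} = 33, s_{18} = 18, s_{19} = 39, s_{20} = 28, s_{21} = 25, s_{22} = 20.
Since s_{22} = s_0 = 20, the sequence is periodic with period 22.

22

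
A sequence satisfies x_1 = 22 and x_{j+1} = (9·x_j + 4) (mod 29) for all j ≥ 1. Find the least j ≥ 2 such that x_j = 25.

6

x_1 = 22,  x_2 = 28,  x_3 = 24,  x_4 = 17,  x_5 = 12,  x_6 = 25,  x_7 = 26,  x_8 = 6,  x_9 = 0,  x_{10} = 4,  x_{11} = 11,  x_{12} = 16,  x_{13} = 3,  x_{14} = 2,  x_{15} = 22.
Since x_{15} = x_1 = 22, the sequence is periodic with period 14.
The value 25 first appears (with j ≥ 2) at x_6.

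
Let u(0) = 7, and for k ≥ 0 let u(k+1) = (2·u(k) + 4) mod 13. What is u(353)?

10

u(0) = 7; u(1) = 5; u(2) = 1; u(3) = 6; u(4) = 3; u(5) = 10; u(6) = 11; u(7) = 0; u(8) = 4; u(9) = 12; u(10) = 2; u(11) = 8; u(12) = 7.
The sequence repeats with period 12.
(353 - 0) mod 12 = 5, so u(353) = u(5) = 10.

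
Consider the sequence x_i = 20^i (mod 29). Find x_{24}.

25

x_0 = 1,  x_1 = 20,  x_2 = 23,  x_3 = 25,  x_4 = 7,  x_5 = 24,  x_6 = 16,  x_7 = 1.
Since x_7 = x_0 = 1, the sequence is periodic with period 7.
(24 - 0) mod 7 = 3, so x_{24} = x_3 = 25.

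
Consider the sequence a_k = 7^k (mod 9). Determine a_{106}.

Listing terms: a_0 = 1,  a_1 = 7,  a_2 = 4,  a_3 = 1.
Since a_3 = a_0 = 1, the sequence is periodic with period 3.
So a_{106} = a_{0 + ((106-0) mod 3)} = a_1 = 7.

7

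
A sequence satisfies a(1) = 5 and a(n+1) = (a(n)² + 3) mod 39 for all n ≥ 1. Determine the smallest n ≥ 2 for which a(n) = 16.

5

Computing terms: a(1) = 5, a(2) = 28, a(3) = 7, a(4) = 13, a(5) = 16, a(6) = 25, a(7) = 4, a(8) = 19, a(9) = 13.
Since a(9) = a(4) = 13, the sequence is eventually periodic: after a pre-period of length 3 it cycles with period 5.
The value 16 first appears (with n ≥ 2) at a(5).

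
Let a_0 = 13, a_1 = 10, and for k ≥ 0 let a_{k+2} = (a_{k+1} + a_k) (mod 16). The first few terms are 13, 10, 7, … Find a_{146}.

Listing terms: a_0 = 13; a_1 = 10; a_2 = 7; a_3 = 1; a_4 = 8; a_5 = 9; a_6 = 1; a_7 = 10; a_8 = 11; a_9 = 5; a_{10} = 0; a_{11} = 5; a_{12} = 5; a_{13} = 10; a_{14} = 15; a_{15} = 9; a_{16} = 8; a_{17} = 1; a_{18} = 9; a_{19} = 10; a_{20} = 3; a_{21} = 13; a_{22} = 0; a_{23} = 13; a_{24} = 13; a_{25} = 10.
The sequence repeats with period 24.
So a_{146} = a_{0 + ((146-0) mod 24)} = a_2 = 7.

7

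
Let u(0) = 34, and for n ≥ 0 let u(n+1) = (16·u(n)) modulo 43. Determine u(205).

Computing terms: u(0) = 34; u(1) = 28; u(2) = 18; u(3) = 30; u(4) = 7; u(5) = 26; u(6) = 29; u(7) = 34.
Since u(7) = u(0) = 34, the sequence is periodic with period 7.
(205 - 0) mod 7 = 2, so u(205) = u(2) = 18.

18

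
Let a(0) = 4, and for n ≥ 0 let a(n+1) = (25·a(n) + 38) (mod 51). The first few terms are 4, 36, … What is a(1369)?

We have a(0) = 4,  a(1) = 36,  a(2) = 20,  a(3) = 28,  a(4) = 24,  a(5) = 26,  a(6) = 25,  a(7) = 0,  a(8) = 38,  a(9) = 19,  a(10) = 3,  a(11) = 11,  a(12) = 7,  a(13) = 9,  a(14) = 8,  a(15) = 34,  a(16) = 21,  a(17) = 2,  a(18) = 37,  a(19) = 45,  a(20) = 41,  a(21) = 43,  a(22) = 42,  a(23) = 17,  a(24) = 4.
The sequence repeats with period 24.
(1369 - 0) mod 24 = 1, so a(1369) = a(1) = 36.

36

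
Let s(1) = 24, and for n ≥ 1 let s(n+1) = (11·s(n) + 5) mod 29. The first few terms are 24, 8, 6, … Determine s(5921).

12

s(1) = 24, s(2) = 8, s(3) = 6, s(4) = 13, s(5) = 3, s(6) = 9, s(7) = 17, s(8) = 18, s(9) = 0, s(10) = 5, s(11) = 2, s(12) = 27, s(13) = 12, s(14) = 21, s(15) = 4, s(16) = 20, s(17) = 22, s(18) = 15, s(19) = 25, s(20) = 19, s(21) = 11, s(22) = 10, s(23) = 28, s(24) = 23, s(25) = 26, s(26) = 1, s(27) = 16, s(28) = 7, s(29) = 24.
The sequence repeats with period 28.
(5921 - 1) mod 28 = 12, so s(5921) = s(13) = 12.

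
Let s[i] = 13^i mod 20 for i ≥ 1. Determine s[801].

Listing terms: s[1] = 13; s[2] = 9; s[3] = 17; s[4] = 1; s[5] = 13.
The sequence repeats with period 4.
So s[801] = s[1 + ((801-1) mod 4)] = s[1] = 13.

13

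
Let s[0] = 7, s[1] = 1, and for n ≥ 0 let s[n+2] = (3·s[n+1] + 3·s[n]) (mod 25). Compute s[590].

4

We have s[0] = 7,  s[1] = 1,  s[2] = 24,  s[3] = 0,  s[4] = 22,  s[5] = 16,  s[6] = 14,  s[7] = 15,  s[8] = 12,  s[9] = 6,  s[10] = 4,  s[11] = 5,  s[12] = 2,  s[13] = 21,  s[14] = 19,  s[15] = 20,  s[16] = 17,  s[17] = 11,  s[18] = 9,  s[19] = 10,  s[20] = 7,  s[21] = 1.
Since (s[20], s[21]) = (s[0], s[1]) = (7, 1) (two consecutive terms determine the rest), the sequence is periodic with period 20.
(590 - 0) mod 20 = 10, so s[590] = s[10] = 4.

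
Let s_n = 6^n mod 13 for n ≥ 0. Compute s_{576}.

1

Listing terms: s_0 = 1,  s_1 = 6,  s_2 = 10,  s_3 = 8,  s_4 = 9,  s_5 = 2,  s_6 = 12,  s_7 = 7,  s_8 = 3,  s_9 = 5,  s_{10} = 4,  s_{11} = 11,  s_{12} = 1.
The sequence repeats with period 12.
So s_{576} = s_{0 + ((576-0) mod 12)} = s_0 = 1.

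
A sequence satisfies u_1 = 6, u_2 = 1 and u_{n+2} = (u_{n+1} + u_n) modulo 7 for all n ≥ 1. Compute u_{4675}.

Computing terms: u_1 = 6; u_2 = 1; u_3 = 0; u_4 = 1; u_5 = 1; u_6 = 2; u_7 = 3; u_8 = 5; u_9 = 1; u_{10} = 6; u_{11} = 0; u_{12} = 6; u_{13} = 6; u_{14} = 5; u_{15} = 4; u_{16} = 2; u_{17} = 6; u_{18} = 1.
The sequence repeats with period 16.
So u_{4675} = u_{1 + ((4675-1) mod 16)} = u_3 = 0.

0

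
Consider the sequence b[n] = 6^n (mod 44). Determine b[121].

28

Listing terms: b[1] = 6,  b[2] = 36,  b[3] = 40,  b[4] = 20,  b[5] = 32,  b[6] = 16,  b[7] = 8,  b[8] = 4,  b[9] = 24,  b[10] = 12,  b[11] = 28,  b[12] = 36.
Since b[12] = b[2] = 36, the sequence is eventually periodic: after a pre-period of length 1 it cycles with period 10.
For n ≥ 2, b[n] depends only on (n - 2) mod 10. (121 - 2) mod 10 = 9, so b[121] = b[11] = 28.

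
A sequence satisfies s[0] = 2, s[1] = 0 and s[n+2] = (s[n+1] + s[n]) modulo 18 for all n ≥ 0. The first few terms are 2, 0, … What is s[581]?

6

We have s[0] = 2,  s[1] = 0,  s[2] = 2,  s[3] = 2,  s[4] = 4,  s[5] = 6,  s[6] = 10,  s[7] = 16,  s[8] = 8,  s[9] = 6,  s[10] = 14,  s[11] = 2,  s[12] = 16,  s[13] = 0,  s[14] = 16,  s[15] = 16,  s[16] = 14,  s[17] = 12,  s[18] = 8,  s[19] = 2,  s[20] = 10,  s[21] = 12,  s[22] = 4,  s[23] = 16,  s[24] = 2,  s[25] = 0.
The sequence repeats with period 24.
(581 - 0) mod 24 = 5, so s[581] = s[5] = 6.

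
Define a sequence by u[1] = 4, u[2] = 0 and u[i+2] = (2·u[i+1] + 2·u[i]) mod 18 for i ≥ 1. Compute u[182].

0

u[1] = 4, u[2] = 0, u[3] = 8, u[4] = 16, u[5] = 12, u[6] = 2, u[7] = 10, u[8] = 6, u[9] = 14, u[10] = 4, u[11] = 0.
The sequence repeats with period 9.
(182 - 1) mod 9 = 1, so u[182] = u[2] = 0.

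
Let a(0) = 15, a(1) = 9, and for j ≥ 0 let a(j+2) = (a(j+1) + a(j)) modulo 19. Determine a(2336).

Listing terms: a(0) = 15; a(1) = 9; a(2) = 5; a(3) = 14; a(4) = 0; a(5) = 14; a(6) = 14; a(7) = 9; a(8) = 4; a(9) = 13; a(10) = 17; a(11) = 11; a(12) = 9; a(13) = 1; a(14) = 10; a(15) = 11; a(16) = 2; a(17) = 13; a(18) = 15; a(19) = 9.
The sequence repeats with period 18.
So a(2336) = a(0 + ((2336-0) mod 18)) = a(14) = 10.

10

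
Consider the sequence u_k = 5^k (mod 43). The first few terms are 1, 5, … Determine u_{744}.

Listing terms: u_0 = 1, u_1 = 5, u_2 = 25, u_3 = 39, u_4 = 23, u_5 = 29, u_6 = 16, u_7 = 37, u_8 = 13, u_9 = 22, u_{10} = 24, u_{11} = 34, u_{12} = 41, u_{13} = 33, u_{14} = 36, u_{15} = 8, u_{16} = 40, u_{17} = 28, u_{18} = 11, u_{19} = 12, u_{20} = 17, u_{21} = 42, u_{22} = 38, u_{23} = 18, u_{24} = 4, u_{25} = 20, u_{26} = 14, u_{27} = 27, u_{28} = 6, u_{29} = 30, u_{30} = 21, u_{31} = 19, u_{32} = 9, u_{33} = 2, u_{34} = 10, u_{35} = 7, u_{36} = 35, u_{37} = 3, u_{38} = 15, u_{39} = 32, u_{40} = 31, u_{41} = 26, u_{42} = 1.
The sequence repeats with period 42.
So u_{744} = u_{0 + ((744-0) mod 42)} = u_{30} = 21.

21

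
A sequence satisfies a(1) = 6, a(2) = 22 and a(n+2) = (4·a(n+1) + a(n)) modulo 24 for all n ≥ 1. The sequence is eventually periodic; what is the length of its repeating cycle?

8

a(1) = 6; a(2) = 22; a(3) = 22; a(4) = 14; a(5) = 6; a(6) = 14; a(7) = 14; a(8) = 22; a(9) = 6; a(10) = 22.
Since (a(9), a(10)) = (a(1), a(2)) = (6, 22) (two consecutive terms determine the rest), the sequence is periodic with period 8.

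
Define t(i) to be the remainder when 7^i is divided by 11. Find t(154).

3

Computing terms: t(0) = 1,  t(1) = 7,  t(2) = 5,  t(3) = 2,  t(4) = 3,  t(5) = 10,  t(6) = 4,  t(7) = 6,  t(8) = 9,  t(9) = 8,  t(10) = 1.
Since t(10) = t(0) = 1, the sequence is periodic with period 10.
(154 - 0) mod 10 = 4, so t(154) = t(4) = 3.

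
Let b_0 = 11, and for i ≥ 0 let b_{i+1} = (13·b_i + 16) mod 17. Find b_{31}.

b_0 = 11,  b_1 = 6,  b_2 = 9,  b_3 = 14,  b_4 = 11.
The sequence repeats with period 4.
So b_{31} = b_{0 + ((31-0) mod 4)} = b_3 = 14.

14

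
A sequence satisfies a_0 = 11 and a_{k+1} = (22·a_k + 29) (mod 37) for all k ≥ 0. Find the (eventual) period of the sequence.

36

Computing terms: a_0 = 11; a_1 = 12; a_2 = 34; a_3 = 0; a_4 = 29; a_5 = 1; a_6 = 14; a_7 = 4; a_8 = 6; a_9 = 13; a_{10} = 19; a_{11} = 3; a_{12} = 21; a_{13} = 10; a_{14} = 27; a_{15} = 31; a_{16} = 8; a_{17} = 20; a_{18} = 25; a_{19} = 24; a_{20} = 2; a_{21} = 36; a_{22} = 7; a_{23} = 35; a_{24} = 22; a_{25} = 32; a_{26} = 30; a_{27} = 23; a_{28} = 17; a_{29} = 33; a_{30} = 15; a_{31} = 26; a_{32} = 9; a_{33} = 5; a_{34} = 28; a_{35} = 16; a_{36} = 11.
Since a_{36} = a_0 = 11, the sequence is periodic with period 36.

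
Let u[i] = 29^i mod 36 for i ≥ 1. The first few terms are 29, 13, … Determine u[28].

25

Listing terms: u[1] = 29,  u[2] = 13,  u[3] = 17,  u[4] = 25,  u[5] = 5,  u[6] = 1,  u[7] = 29.
The sequence repeats with period 6.
So u[28] = u[1 + ((28-1) mod 6)] = u[4] = 25.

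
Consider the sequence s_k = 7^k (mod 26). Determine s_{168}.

s_0 = 1; s_1 = 7; s_2 = 23; s_3 = 5; s_4 = 9; s_5 = 11; s_6 = 25; s_7 = 19; s_8 = 3; s_9 = 21; s_{10} = 17; s_{11} = 15; s_{12} = 1.
The sequence repeats with period 12.
So s_{168} = s_{0 + ((168-0) mod 12)} = s_0 = 1.

1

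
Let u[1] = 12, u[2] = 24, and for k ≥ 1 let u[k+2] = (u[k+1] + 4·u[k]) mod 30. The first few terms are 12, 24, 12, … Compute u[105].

We have u[1] = 12,  u[2] = 24,  u[3] = 12,  u[4] = 18,  u[5] = 6,  u[6] = 18,  u[7] = 12,  u[8] = 24.
Since (u[7], u[8]) = (u[1], u[2]) = (12, 24) (two consecutive terms determine the rest), the sequence is periodic with period 6.
(105 - 1) mod 6 = 2, so u[105] = u[3] = 12.

12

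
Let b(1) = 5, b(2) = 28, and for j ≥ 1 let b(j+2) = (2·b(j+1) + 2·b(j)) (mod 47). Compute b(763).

Computing terms: b(1) = 5,  b(2) = 28,  b(3) = 19,  b(4) = 0,  b(5) = 38,  b(6) = 29,  b(7) = 40,  b(8) = 44,  b(9) = 27,  b(10) = 1,  b(11) = 9,  b(12) = 20,  b(13) = 11,  b(14) = 15,  b(15) = 5,  b(16) = 40,  b(17) = 43,  b(18) = 25,  b(19) = 42,  b(20) = 40,  b(21) = 23,  b(22) = 32,  b(23) = 16,  b(24) = 2,  b(25) = 36,  b(26) = 29,  b(27) = 36,  b(28) = 36,  b(29) = 3,  b(30) = 31,  b(31) = 21,  b(32) = 10,  b(33) = 15,  b(34) = 3,  b(35) = 36,  b(36) = 31,  b(37) = 40,  b(38) = 1,  b(39) = 35,  b(40) = 25,  b(41) = 26,  b(42) = 8,  b(43) = 21,  b(44) = 11,  b(45) = 17,  b(46) = 9,  b(47) = 5,  b(48) = 28.
Since (b(47), b(48)) = (b(1), b(2)) = (5, 28) (two consecutive terms determine the rest), the sequence is periodic with period 46.
So b(763) = b(1 + ((763-1) mod 46)) = b(27) = 36.

36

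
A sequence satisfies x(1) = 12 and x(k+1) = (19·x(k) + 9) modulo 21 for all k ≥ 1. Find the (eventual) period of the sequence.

x(1) = 12, x(2) = 6, x(3) = 18, x(4) = 15, x(5) = 0, x(6) = 9, x(7) = 12.
Since x(7) = x(1) = 12, the sequence is periodic with period 6.

6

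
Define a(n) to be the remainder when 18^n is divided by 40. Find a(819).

32

a(0) = 1; a(1) = 18; a(2) = 4; a(3) = 32; a(4) = 16; a(5) = 8; a(6) = 24; a(7) = 32.
Since a(7) = a(3) = 32, the sequence is eventually periodic: after a pre-period of length 3 it cycles with period 4.
For n ≥ 3, a(n) depends only on (n - 3) mod 4. (819 - 3) mod 4 = 0, so a(819) = a(3) = 32.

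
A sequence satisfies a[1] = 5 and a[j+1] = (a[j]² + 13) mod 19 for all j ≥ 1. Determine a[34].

a[1] = 5,  a[2] = 0,  a[3] = 13,  a[4] = 11,  a[5] = 1,  a[6] = 14,  a[7] = 0.
Since a[7] = a[2] = 0, the sequence is eventually periodic: after a pre-period of length 1 it cycles with period 5.
For j ≥ 2, a[j] depends only on (j - 2) mod 5. (34 - 2) mod 5 = 2, so a[34] = a[4] = 11.

11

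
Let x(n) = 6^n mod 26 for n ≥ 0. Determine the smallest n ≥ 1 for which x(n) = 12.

6

Listing terms: x(0) = 1, x(1) = 6, x(2) = 10, x(3) = 8, x(4) = 22, x(5) = 2, x(6) = 12, x(7) = 20, x(8) = 16, x(9) = 18, x(10) = 4, x(11) = 24, x(12) = 14, x(13) = 6.
Since x(13) = x(1) = 6, the sequence is eventually periodic: after a pre-period of length 1 it cycles with period 12.
The value 12 first appears (with n ≥ 1) at x(6).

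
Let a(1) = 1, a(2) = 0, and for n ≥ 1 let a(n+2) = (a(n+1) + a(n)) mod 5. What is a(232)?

Listing terms: a(1) = 1, a(2) = 0, a(3) = 1, a(4) = 1, a(5) = 2, a(6) = 3, a(7) = 0, a(8) = 3, a(9) = 3, a(10) = 1, a(11) = 4, a(12) = 0, a(13) = 4, a(14) = 4, a(15) = 3, a(16) = 2, a(17) = 0, a(18) = 2, a(19) = 2, a(20) = 4, a(21) = 1, a(22) = 0.
The sequence repeats with period 20.
(232 - 1) mod 20 = 11, so a(232) = a(12) = 0.

0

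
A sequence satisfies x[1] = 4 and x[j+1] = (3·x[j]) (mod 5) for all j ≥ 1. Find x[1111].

x[1] = 4,  x[2] = 2,  x[3] = 1,  x[4] = 3,  x[5] = 4.
The sequence repeats with period 4.
(1111 - 1) mod 4 = 2, so x[1111] = x[3] = 1.

1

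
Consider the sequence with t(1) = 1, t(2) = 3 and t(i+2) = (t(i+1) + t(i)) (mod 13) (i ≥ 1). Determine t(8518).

Listing terms: t(1) = 1; t(2) = 3; t(3) = 4; t(4) = 7; t(5) = 11; t(6) = 5; t(7) = 3; t(8) = 8; t(9) = 11; t(10) = 6; t(11) = 4; t(12) = 10; t(13) = 1; t(14) = 11; t(15) = 12; t(16) = 10; t(17) = 9; t(18) = 6; t(19) = 2; t(20) = 8; t(21) = 10; t(22) = 5; t(23) = 2; t(24) = 7; t(25) = 9; t(26) = 3; t(27) = 12; t(28) = 2; t(29) = 1; t(30) = 3.
The sequence repeats with period 28.
So t(8518) = t(1 + ((8518-1) mod 28)) = t(6) = 5.

5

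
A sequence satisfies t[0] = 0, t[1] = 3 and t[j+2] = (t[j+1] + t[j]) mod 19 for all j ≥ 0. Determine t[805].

Computing terms: t[0] = 0, t[1] = 3, t[2] = 3, t[3] = 6, t[4] = 9, t[5] = 15, t[6] = 5, t[7] = 1, t[8] = 6, t[9] = 7, t[10] = 13, t[11] = 1, t[12] = 14, t[13] = 15, t[14] = 10, t[15] = 6, t[16] = 16, t[17] = 3, t[18] = 0, t[19] = 3.
The sequence repeats with period 18.
So t[805] = t[0 + ((805-0) mod 18)] = t[13] = 15.

15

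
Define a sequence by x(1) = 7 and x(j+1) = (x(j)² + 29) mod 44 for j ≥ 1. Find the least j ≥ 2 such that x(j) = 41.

x(1) = 7,  x(2) = 34,  x(3) = 41,  x(4) = 38,  x(5) = 21,  x(6) = 30,  x(7) = 5,  x(8) = 10,  x(9) = 41.
Since x(9) = x(3) = 41, the sequence is eventually periodic: after a pre-period of length 2 it cycles with period 6.
The value 41 first appears (with j ≥ 2) at x(3).

3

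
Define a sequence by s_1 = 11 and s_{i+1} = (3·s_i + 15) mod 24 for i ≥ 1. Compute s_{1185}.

3

Listing terms: s_1 = 11; s_2 = 0; s_3 = 15; s_4 = 12; s_5 = 3; s_6 = 0.
Since s_6 = s_2 = 0, the sequence is eventually periodic: after a pre-period of length 1 it cycles with period 4.
For i ≥ 2, s_i depends only on (i - 2) mod 4. (1185 - 2) mod 4 = 3, so s_{1185} = s_5 = 3.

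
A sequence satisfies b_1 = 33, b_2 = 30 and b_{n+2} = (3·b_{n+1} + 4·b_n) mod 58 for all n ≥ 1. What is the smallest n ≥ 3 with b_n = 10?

7

b_1 = 33, b_2 = 30, b_3 = 48, b_4 = 32, b_5 = 56, b_6 = 6, b_7 = 10, b_8 = 54, b_9 = 28, b_{10} = 10, b_{11} = 26, b_{12} = 2, b_{13} = 52, b_{14} = 48, b_{15} = 4, b_{16} = 30, b_{17} = 48.
Since (b_{16}, b_{17}) = (b_2, b_3) = (30, 48) (two consecutive terms determine the rest), the sequence is eventually periodic: after a pre-period of length 1 it cycles with period 14.
The value 10 first appears (with n ≥ 3) at b_7.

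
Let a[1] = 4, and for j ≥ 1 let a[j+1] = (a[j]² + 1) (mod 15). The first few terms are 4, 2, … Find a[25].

11

a[1] = 4; a[2] = 2; a[3] = 5; a[4] = 11; a[5] = 2.
Since a[5] = a[2] = 2, the sequence is eventually periodic: after a pre-period of length 1 it cycles with period 3.
For j ≥ 2, a[j] depends only on (j - 2) mod 3. (25 - 2) mod 3 = 2, so a[25] = a[4] = 11.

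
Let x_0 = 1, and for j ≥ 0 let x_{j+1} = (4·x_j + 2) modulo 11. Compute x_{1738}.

Listing terms: x_0 = 1,  x_1 = 6,  x_2 = 4,  x_3 = 7,  x_4 = 8,  x_5 = 1.
The sequence repeats with period 5.
So x_{1738} = x_{0 + ((1738-0) mod 5)} = x_3 = 7.

7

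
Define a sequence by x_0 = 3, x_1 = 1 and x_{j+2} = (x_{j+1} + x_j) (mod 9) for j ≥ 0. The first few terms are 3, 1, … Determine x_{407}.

x_0 = 3, x_1 = 1, x_2 = 4, x_3 = 5, x_4 = 0, x_5 = 5, x_6 = 5, x_7 = 1, x_8 = 6, x_9 = 7, x_{10} = 4, x_{11} = 2, x_{12} = 6, x_{13} = 8, x_{14} = 5, x_{15} = 4, x_{16} = 0, x_{17} = 4, x_{18} = 4, x_{19} = 8, x_{20} = 3, x_{21} = 2, x_{22} = 5, x_{23} = 7, x_{24} = 3, x_{25} = 1.
Since (x_{24}, x_{25}) = (x_0, x_1) = (3, 1) (two consecutive terms determine the rest), the sequence is periodic with period 24.
So x_{407} = x_{0 + ((407-0) mod 24)} = x_{23} = 7.

7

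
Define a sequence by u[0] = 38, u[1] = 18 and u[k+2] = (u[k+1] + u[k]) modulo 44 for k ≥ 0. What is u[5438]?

36

u[0] = 38; u[1] = 18; u[2] = 12; u[3] = 30; u[4] = 42; u[5] = 28; u[6] = 26; u[7] = 10; u[8] = 36; u[9] = 2; u[10] = 38; u[11] = 40; u[12] = 34; u[13] = 30; u[14] = 20; u[15] = 6; u[16] = 26; u[17] = 32; u[18] = 14; u[19] = 2; u[20] = 16; u[21] = 18; u[22] = 34; u[23] = 8; u[24] = 42; u[25] = 6; u[26] = 4; u[27] = 10; u[28] = 14; u[29] = 24; u[30] = 38; u[31] = 18.
The sequence repeats with period 30.
(5438 - 0) mod 30 = 8, so u[5438] = u[8] = 36.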